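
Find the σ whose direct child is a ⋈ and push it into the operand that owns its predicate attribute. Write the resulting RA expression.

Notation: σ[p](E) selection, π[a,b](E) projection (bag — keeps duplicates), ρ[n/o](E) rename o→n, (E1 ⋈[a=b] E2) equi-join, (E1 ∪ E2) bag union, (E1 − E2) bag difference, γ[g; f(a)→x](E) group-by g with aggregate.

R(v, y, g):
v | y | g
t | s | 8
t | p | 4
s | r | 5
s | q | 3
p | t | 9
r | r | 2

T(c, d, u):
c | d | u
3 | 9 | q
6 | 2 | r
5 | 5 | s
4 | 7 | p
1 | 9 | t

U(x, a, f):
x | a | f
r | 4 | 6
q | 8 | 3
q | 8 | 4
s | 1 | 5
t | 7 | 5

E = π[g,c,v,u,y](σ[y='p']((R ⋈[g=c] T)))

σ filters on y, owned by the left side.
E' = π[g,c,v,u,y]((σ[y='p'](R) ⋈[g=c] T))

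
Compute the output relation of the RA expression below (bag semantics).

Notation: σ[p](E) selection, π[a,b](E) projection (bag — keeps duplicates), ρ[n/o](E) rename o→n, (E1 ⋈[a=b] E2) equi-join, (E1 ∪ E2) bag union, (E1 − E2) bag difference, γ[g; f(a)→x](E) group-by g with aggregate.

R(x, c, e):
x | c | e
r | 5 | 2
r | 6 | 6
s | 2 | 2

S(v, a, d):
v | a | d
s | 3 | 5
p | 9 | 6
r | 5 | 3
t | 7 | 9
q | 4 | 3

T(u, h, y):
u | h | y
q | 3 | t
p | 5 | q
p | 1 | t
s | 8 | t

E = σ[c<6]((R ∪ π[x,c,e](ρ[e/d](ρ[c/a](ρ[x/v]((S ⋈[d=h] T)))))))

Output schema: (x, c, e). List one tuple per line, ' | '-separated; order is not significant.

Stepwise |·|:
  R → 3
  S → 5
  T → 4
  (S ⋈[d=h] T) → 3
  ρ[x/v]((S ⋈[d=h] T)) → 3
  ρ[c/a](ρ[x/v]((S ⋈[d=h] T))) → 3
  ρ[e/d](ρ[c/a](ρ[x/v]((S ⋈[d=h] T)))) → 3
  π[x,c,e](ρ[e/d](ρ[c/a](ρ[x/v]((S ⋈[d=h] T))))) → 3
  (R ∪ π[x,c,e](ρ[e/d](ρ[c/a](ρ[x/v]((S ⋈[d=h] T)))))) → 6
  σ[c<6]((R ∪ π[x,c,e](ρ[e/d](ρ[c/a](ρ[x/v]((S ⋈[d=h] T))))))) → 5

== RESULT ==
x | c | e
q | 4 | 3
r | 5 | 2
r | 5 | 3
s | 2 | 2
s | 3 | 5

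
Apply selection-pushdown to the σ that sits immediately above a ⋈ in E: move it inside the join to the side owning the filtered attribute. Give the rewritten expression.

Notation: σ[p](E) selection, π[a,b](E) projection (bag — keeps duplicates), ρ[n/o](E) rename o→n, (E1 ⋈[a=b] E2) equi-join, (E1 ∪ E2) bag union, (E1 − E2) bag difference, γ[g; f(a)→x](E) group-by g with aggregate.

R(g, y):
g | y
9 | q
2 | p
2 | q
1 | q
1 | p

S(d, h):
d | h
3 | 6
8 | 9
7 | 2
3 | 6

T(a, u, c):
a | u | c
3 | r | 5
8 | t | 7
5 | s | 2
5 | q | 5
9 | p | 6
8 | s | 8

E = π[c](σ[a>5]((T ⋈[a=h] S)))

σ filters on a, owned by the left side.
E' = π[c]((σ[a>5](T) ⋈[a=h] S))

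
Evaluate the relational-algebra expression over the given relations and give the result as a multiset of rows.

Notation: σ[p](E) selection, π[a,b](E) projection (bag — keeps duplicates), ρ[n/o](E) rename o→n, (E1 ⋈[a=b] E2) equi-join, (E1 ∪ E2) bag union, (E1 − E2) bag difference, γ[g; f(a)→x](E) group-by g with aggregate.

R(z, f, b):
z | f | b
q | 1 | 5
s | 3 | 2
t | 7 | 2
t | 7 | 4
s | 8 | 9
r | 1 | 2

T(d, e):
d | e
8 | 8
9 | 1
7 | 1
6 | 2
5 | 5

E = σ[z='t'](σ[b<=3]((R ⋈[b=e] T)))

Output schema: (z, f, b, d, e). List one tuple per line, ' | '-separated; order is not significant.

Subexpression sizes:
  R → 6
  T → 5
  (R ⋈[b=e] T) → 4
  σ[b<=3]((R ⋈[b=e] T)) → 3
  σ[z='t'](σ[b<=3]((R ⋈[b=e] T))) → 1

== RESULT ==
z | f | b | d | e
t | 7 | 2 | 6 | 2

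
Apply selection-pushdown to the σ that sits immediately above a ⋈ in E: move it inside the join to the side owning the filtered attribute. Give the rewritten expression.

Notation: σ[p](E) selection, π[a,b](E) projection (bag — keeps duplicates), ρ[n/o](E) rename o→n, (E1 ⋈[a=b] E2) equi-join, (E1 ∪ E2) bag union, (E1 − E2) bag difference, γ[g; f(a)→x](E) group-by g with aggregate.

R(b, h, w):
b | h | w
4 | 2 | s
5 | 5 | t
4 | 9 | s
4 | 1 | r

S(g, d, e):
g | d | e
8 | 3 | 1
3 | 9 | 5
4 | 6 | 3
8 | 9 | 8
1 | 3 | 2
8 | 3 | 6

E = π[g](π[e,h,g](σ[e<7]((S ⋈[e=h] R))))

σ filters on e, owned by the left side.
E' = π[g](π[e,h,g]((σ[e<7](S) ⋈[e=h] R)))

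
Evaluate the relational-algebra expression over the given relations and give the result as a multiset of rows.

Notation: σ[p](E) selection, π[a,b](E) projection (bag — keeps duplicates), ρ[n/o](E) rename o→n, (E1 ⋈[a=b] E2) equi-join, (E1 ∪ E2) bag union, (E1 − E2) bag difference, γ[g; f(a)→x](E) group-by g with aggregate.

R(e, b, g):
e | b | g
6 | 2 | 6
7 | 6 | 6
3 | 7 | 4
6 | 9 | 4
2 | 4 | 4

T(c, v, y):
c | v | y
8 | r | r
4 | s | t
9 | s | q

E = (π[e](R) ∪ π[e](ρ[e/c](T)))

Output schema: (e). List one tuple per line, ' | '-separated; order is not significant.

Per-node cardinality:
  R → 5
  π[e](R) → 5
  T → 3
  ρ[e/c](T) → 3
  π[e](ρ[e/c](T)) → 3
  (π[e](R) ∪ π[e](ρ[e/c](T))) → 8

== RESULT ==
e
2
3
4
6
6
7
8
9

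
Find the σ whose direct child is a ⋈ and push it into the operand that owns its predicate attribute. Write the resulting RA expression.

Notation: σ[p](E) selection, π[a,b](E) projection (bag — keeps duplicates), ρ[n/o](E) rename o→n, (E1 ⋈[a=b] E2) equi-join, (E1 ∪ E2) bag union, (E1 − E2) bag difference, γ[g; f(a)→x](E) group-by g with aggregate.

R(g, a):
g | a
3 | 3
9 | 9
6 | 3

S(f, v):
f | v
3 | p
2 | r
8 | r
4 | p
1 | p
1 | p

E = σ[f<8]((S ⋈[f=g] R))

σ filters on f, owned by the left side.
E' = (σ[f<8](S) ⋈[f=g] R)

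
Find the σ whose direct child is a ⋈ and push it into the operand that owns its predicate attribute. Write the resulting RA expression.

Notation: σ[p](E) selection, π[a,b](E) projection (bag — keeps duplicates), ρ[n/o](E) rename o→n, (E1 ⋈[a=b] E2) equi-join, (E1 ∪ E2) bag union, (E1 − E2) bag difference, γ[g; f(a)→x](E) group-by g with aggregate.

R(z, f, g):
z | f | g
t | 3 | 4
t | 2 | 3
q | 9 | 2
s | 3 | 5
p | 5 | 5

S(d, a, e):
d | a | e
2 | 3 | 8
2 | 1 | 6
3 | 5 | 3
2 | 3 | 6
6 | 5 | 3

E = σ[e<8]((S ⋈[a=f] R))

σ filters on e, owned by the left side.
E' = (σ[e<8](S) ⋈[a=f] R)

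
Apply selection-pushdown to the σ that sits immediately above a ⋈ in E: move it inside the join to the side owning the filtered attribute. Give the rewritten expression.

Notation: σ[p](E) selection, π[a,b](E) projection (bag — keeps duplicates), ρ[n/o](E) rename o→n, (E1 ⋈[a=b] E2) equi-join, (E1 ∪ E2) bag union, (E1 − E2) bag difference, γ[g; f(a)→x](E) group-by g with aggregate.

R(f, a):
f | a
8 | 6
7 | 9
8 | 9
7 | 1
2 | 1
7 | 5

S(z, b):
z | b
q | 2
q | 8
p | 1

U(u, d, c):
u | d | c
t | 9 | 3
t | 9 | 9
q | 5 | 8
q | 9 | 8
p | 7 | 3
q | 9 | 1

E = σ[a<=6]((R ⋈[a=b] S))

σ filters on a, owned by the left side.
E' = (σ[a<=6](R) ⋈[a=b] S)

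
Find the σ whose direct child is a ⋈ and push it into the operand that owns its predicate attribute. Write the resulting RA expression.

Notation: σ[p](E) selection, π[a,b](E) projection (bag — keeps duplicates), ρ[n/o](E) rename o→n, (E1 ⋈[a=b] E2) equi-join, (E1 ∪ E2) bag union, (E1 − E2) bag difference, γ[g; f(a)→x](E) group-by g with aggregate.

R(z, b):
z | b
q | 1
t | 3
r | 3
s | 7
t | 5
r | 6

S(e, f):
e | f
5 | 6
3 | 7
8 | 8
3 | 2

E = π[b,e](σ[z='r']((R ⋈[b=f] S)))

σ filters on z, owned by the left side.
E' = π[b,e]((σ[z='r'](R) ⋈[b=f] S))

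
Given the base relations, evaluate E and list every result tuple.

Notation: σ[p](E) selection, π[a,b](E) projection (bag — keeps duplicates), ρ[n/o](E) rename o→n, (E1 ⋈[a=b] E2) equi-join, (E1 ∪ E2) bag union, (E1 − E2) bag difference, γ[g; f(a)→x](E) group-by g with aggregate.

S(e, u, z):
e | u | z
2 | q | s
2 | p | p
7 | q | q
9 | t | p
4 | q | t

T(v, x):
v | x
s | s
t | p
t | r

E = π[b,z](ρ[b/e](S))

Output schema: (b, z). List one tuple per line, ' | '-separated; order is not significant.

Stepwise |·|:
  S → 5
  ρ[b/e](S) → 5
  π[b,z](ρ[b/e](S)) → 5

== RESULT ==
b | z
2 | p
2 | s
4 | t
7 | q
9 | p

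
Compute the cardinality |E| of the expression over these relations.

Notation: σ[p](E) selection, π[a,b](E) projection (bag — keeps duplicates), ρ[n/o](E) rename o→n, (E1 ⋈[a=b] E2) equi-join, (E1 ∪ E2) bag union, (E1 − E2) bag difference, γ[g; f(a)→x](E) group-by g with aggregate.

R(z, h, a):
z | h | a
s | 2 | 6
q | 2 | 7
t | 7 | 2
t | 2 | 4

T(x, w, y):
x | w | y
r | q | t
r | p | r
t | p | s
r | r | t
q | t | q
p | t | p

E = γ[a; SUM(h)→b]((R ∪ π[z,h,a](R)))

Stepwise |·|:
  R → 4
  R → 4
  π[z,h,a](R) → 4
  (R ∪ π[z,h,a](R)) → 8
  γ[a; SUM(h)→b]((R ∪ π[z,h,a](R))) → 4

|E| = 4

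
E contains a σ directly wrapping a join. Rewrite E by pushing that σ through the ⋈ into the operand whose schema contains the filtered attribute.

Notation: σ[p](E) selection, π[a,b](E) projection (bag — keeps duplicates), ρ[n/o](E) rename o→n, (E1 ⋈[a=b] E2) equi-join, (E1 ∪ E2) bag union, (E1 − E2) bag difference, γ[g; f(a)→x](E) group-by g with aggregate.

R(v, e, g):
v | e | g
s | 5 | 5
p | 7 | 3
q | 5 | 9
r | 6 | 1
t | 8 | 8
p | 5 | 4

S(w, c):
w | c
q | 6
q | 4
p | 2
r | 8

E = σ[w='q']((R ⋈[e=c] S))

σ filters on w, owned by the right side.
E' = (R ⋈[e=c] σ[w='q'](S))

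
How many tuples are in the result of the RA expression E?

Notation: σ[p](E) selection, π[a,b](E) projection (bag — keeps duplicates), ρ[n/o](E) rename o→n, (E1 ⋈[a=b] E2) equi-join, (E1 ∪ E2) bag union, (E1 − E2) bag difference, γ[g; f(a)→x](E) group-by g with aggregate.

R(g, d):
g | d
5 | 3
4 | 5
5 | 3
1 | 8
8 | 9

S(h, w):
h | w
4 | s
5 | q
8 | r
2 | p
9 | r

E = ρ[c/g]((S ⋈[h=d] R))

Stepwise |·|:
  S → 5
  R → 5
  (S ⋈[h=d] R) → 3
  ρ[c/g]((S ⋈[h=d] R)) → 3

|E| = 3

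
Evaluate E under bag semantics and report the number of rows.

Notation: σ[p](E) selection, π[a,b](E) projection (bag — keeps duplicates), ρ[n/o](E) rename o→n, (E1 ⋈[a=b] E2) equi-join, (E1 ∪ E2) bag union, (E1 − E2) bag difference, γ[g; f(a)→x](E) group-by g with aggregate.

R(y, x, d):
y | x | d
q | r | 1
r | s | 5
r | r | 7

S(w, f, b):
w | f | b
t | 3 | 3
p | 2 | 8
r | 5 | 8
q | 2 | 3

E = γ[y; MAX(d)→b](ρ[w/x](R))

Stepwise |·|:
  R → 3
  ρ[w/x](R) → 3
  γ[y; MAX(d)→b](ρ[w/x](R)) → 2

|E| = 2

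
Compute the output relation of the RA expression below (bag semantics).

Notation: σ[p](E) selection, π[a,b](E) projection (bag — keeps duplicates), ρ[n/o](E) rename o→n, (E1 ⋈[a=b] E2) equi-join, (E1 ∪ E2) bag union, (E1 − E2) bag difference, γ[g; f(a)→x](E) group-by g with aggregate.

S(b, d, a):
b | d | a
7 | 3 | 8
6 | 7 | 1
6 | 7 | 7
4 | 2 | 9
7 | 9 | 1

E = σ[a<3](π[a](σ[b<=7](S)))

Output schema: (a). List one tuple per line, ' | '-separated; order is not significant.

Per-node cardinality:
  S → 5
  σ[b<=7](S) → 5
  π[a](σ[b<=7](S)) → 5
  σ[a<3](π[a](σ[b<=7](S))) → 2

== RESULT ==
a
1
1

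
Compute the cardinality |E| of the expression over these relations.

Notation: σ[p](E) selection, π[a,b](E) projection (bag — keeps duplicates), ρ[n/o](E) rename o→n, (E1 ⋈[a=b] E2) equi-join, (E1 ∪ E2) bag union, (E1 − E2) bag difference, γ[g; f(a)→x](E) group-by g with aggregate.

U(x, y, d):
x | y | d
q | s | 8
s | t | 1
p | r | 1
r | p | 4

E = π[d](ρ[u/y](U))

Stepwise |·|:
  U → 4
  ρ[u/y](U) → 4
  π[d](ρ[u/y](U)) → 4

|E| = 4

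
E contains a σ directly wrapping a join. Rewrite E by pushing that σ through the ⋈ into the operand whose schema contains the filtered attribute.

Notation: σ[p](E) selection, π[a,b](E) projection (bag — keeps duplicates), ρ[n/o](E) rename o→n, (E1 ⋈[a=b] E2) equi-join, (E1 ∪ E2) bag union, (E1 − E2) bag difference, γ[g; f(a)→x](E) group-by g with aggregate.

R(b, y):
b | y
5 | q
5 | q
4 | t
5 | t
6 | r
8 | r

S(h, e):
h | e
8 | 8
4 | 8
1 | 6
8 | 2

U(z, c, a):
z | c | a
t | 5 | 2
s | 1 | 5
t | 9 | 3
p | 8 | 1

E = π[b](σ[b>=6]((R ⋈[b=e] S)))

σ filters on b, owned by the left side.
E' = π[b]((σ[b>=6](R) ⋈[b=e] S))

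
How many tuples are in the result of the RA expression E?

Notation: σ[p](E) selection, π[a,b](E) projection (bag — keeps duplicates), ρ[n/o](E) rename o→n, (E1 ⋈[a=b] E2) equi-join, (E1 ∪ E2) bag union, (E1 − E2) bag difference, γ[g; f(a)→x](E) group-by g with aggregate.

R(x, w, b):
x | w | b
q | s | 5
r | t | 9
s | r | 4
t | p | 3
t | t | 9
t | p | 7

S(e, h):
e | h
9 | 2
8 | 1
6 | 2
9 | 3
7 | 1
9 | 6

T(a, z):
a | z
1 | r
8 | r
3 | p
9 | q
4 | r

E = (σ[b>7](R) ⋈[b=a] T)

Subexpression sizes:
  R → 6
  σ[b>7](R) → 2
  T → 5
  (σ[b>7](R) ⋈[b=a] T) → 2

|E| = 2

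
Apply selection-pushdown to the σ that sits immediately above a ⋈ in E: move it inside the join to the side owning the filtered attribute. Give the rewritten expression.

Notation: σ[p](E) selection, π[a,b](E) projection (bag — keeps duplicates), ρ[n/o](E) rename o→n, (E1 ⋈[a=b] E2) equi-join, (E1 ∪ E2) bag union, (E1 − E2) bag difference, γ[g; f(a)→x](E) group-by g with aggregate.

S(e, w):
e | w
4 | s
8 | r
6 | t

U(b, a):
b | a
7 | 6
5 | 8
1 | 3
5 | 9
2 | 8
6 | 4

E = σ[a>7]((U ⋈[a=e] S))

σ filters on a, owned by the left side.
E' = (σ[a>7](U) ⋈[a=e] S)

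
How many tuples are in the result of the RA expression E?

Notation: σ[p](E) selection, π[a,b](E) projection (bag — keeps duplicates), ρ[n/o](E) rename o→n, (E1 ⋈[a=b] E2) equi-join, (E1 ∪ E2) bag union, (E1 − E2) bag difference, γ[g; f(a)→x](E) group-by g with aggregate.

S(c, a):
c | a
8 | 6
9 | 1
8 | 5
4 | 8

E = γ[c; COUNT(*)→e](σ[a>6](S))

Row counts bottom-up:
  S → 4
  σ[a>6](S) → 1
  γ[c; COUNT(*)→e](σ[a>6](S)) → 1

|E| = 1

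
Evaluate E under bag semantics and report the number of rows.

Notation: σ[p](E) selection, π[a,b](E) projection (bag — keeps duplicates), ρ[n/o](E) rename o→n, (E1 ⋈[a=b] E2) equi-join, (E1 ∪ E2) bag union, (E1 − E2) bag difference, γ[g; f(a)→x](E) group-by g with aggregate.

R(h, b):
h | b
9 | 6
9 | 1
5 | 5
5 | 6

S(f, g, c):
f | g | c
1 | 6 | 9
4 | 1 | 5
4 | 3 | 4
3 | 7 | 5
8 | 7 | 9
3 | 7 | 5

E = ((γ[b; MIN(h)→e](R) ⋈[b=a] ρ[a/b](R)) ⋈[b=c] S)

Per-node cardinality:
  R → 4
  γ[b; MIN(h)→e](R) → 3
  R → 4
  ρ[a/b](R) → 4
  (γ[b; MIN(h)→e](R) ⋈[b=a] ρ[a/b](R)) → 4
  S → 6
  ((γ[b; MIN(h)→e](R) ⋈[b=a] ρ[a/b](R)) ⋈[b=c] S) → 3

|E| = 3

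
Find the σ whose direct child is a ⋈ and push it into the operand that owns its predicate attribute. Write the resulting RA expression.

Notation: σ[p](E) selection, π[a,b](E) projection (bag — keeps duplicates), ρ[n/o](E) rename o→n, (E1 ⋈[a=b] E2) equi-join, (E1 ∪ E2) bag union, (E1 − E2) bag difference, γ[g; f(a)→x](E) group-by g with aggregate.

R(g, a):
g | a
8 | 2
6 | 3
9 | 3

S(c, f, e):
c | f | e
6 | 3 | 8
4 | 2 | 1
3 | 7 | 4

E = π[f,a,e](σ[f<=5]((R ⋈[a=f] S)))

σ filters on f, owned by the right side.
E' = π[f,a,e]((R ⋈[a=f] σ[f<=5](S)))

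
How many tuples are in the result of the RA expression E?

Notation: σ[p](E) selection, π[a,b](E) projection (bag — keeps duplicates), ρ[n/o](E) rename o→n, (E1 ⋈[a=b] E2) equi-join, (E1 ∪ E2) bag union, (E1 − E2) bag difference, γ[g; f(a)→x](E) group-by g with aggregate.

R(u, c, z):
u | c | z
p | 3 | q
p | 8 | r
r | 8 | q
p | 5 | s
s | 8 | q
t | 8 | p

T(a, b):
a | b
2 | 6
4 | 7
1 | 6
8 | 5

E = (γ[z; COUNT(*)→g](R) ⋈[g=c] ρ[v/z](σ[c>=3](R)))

Row counts bottom-up:
  R → 6
  γ[z; COUNT(*)→g](R) → 4
  R → 6
  σ[c>=3](R) → 6
  ρ[v/z](σ[c>=3](R)) → 6
  (γ[z; COUNT(*)→g](R) ⋈[g=c] ρ[v/z](σ[c>=3](R))) → 1

|E| = 1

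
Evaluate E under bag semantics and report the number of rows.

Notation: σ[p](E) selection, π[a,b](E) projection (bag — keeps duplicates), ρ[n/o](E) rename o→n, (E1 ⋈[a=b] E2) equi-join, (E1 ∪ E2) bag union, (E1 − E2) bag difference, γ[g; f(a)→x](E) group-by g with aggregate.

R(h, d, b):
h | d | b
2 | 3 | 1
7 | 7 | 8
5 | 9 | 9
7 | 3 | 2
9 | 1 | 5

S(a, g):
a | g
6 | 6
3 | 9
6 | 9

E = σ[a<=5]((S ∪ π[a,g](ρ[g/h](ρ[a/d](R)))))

Subexpression sizes:
  S → 3
  R → 5
  ρ[a/d](R) → 5
  ρ[g/h](ρ[a/d](R)) → 5
  π[a,g](ρ[g/h](ρ[a/d](R))) → 5
  (S ∪ π[a,g](ρ[g/h](ρ[a/d](R)))) → 8
  σ[a<=5]((S ∪ π[a,g](ρ[g/h](ρ[a/d](R))))) → 4

|E| = 4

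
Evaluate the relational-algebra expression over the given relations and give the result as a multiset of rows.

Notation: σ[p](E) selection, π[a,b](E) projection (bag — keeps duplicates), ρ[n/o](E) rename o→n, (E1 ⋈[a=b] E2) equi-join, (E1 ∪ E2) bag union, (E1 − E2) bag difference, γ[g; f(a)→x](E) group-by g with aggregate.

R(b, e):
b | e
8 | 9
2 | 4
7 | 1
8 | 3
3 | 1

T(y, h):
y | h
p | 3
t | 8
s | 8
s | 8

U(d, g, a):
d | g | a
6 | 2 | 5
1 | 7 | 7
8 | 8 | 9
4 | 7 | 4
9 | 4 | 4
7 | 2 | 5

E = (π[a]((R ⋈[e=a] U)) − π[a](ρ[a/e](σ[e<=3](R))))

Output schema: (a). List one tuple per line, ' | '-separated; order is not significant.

Row counts bottom-up:
  R → 5
  U → 6
  (R ⋈[e=a] U) → 3
  π[a]((R ⋈[e=a] U)) → 3
  R → 5
  σ[e<=3](R) → 3
  ρ[a/e](σ[e<=3](R)) → 3
  π[a](ρ[a/e](σ[e<=3](R))) → 3
  (π[a]((R ⋈[e=a] U)) − π[a](ρ[a/e](σ[e<=3](R)))) → 3

== RESULT ==
a
4
4
9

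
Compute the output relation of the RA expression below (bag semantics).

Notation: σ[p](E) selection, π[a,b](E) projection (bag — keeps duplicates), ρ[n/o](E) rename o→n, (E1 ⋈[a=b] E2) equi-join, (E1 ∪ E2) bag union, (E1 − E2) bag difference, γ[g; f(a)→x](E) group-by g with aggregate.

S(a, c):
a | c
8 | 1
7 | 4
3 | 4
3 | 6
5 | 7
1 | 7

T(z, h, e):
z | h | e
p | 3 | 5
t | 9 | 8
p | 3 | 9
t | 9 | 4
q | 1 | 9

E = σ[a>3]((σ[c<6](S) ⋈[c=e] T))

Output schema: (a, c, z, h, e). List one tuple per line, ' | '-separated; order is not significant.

Stepwise |·|:
  S → 6
  σ[c<6](S) → 3
  T → 5
  (σ[c<6](S) ⋈[c=e] T) → 2
  σ[a>3]((σ[c<6](S) ⋈[c=e] T)) → 1

== RESULT ==
a | c | z | h | e
7 | 4 | t | 9 | 4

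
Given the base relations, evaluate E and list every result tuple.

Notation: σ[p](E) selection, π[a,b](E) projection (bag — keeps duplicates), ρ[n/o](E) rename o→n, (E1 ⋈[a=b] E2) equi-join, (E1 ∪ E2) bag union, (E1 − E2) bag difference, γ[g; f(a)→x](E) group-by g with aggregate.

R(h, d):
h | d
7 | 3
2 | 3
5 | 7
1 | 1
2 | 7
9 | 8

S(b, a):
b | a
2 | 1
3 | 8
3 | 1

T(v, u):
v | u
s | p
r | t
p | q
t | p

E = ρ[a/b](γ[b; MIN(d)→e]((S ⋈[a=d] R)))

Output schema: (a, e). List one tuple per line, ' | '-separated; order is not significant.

Stepwise |·|:
  S → 3
  R → 6
  (S ⋈[a=d] R) → 3
  γ[b; MIN(d)→e]((S ⋈[a=d] R)) → 2
  ρ[a/b](γ[b; MIN(d)→e]((S ⋈[a=d] R))) → 2

== RESULT ==
a | e
2 | 1
3 | 1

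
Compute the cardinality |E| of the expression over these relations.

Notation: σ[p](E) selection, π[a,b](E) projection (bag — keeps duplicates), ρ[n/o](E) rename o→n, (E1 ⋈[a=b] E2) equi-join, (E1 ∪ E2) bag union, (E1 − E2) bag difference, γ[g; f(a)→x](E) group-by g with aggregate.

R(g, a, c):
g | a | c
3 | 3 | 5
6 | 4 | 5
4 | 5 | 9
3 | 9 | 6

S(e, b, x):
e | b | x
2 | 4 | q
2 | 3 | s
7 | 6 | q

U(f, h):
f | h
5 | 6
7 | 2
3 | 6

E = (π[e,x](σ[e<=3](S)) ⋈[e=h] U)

Row counts bottom-up:
  S → 3
  σ[e<=3](S) → 2
  π[e,x](σ[e<=3](S)) → 2
  U → 3
  (π[e,x](σ[e<=3](S)) ⋈[e=h] U) → 2

|E| = 2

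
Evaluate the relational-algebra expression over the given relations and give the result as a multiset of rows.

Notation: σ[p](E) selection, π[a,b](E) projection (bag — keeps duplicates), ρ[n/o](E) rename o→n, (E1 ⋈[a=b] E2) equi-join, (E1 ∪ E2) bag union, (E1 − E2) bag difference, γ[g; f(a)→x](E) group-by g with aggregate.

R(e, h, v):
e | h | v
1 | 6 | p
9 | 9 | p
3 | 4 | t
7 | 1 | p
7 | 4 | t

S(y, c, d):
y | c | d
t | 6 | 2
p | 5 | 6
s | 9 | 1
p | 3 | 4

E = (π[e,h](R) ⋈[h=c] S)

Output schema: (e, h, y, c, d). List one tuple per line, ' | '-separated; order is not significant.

Stepwise |·|:
  R → 5
  π[e,h](R) → 5
  S → 4
  (π[e,h](R) ⋈[h=c] S) → 2

== RESULT ==
e | h | y | c | d
1 | 6 | t | 6 | 2
9 | 9 | s | 9 | 1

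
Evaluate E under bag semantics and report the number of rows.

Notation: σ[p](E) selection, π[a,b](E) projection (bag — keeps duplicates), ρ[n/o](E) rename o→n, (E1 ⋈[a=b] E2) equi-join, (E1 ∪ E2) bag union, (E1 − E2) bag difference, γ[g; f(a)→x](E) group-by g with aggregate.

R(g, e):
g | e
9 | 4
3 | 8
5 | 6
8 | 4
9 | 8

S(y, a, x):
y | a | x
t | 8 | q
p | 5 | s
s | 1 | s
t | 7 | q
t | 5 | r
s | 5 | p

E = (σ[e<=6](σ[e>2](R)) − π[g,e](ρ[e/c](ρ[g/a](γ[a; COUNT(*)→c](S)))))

Subexpression sizes:
  R → 5
  σ[e>2](R) → 5
  σ[e<=6](σ[e>2](R)) → 3
  S → 6
  γ[a; COUNT(*)→c](S) → 4
  ρ[g/a](γ[a; COUNT(*)→c](S)) → 4
  ρ[e/c](ρ[g/a](γ[a; COUNT(*)→c](S))) → 4
  π[g,e](ρ[e/c](ρ[g/a](γ[a; COUNT(*)→c](S)))) → 4
  (σ[e<=6](σ[e>2](R)) − π[g,e](ρ[e/c](ρ[g/a](γ[a; COUNT(*)→c](S))))) → 3

|E| = 3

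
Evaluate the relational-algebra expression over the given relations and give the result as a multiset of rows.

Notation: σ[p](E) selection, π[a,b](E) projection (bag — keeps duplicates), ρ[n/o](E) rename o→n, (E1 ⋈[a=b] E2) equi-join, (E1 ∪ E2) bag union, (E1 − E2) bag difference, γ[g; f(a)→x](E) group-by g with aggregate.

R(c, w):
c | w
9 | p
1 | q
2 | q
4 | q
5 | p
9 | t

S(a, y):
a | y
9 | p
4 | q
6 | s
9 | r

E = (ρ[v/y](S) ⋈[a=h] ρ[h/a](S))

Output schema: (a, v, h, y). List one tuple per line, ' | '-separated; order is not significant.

Stepwise |·|:
  S → 4
  ρ[v/y](S) → 4
  S → 4
  ρ[h/a](S) → 4
  (ρ[v/y](S) ⋈[a=h] ρ[h/a](S)) → 6

== RESULT ==
a | v | h | y
4 | q | 4 | q
6 | s | 6 | s
9 | p | 9 | p
9 | p | 9 | r
9 | r | 9 | p
9 | r | 9 | r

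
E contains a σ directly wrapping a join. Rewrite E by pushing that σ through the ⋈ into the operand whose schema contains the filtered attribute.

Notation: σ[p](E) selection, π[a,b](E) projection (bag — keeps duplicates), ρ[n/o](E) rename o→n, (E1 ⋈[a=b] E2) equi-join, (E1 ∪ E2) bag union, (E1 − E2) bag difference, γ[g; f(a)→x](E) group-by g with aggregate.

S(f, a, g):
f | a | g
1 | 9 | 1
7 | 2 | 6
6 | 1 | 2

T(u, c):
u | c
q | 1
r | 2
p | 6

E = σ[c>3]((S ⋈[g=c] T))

σ filters on c, owned by the right side.
E' = (S ⋈[g=c] σ[c>3](T))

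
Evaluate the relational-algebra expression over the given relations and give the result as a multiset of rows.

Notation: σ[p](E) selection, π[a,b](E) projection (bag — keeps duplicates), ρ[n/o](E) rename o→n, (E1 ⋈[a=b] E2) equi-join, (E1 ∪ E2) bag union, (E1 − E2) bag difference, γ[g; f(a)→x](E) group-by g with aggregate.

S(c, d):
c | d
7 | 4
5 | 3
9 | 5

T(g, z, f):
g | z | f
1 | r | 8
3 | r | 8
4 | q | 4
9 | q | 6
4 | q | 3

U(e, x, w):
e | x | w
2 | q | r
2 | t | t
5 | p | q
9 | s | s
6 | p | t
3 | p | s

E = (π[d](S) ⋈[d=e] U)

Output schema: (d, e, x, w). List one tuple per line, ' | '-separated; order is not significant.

Subexpression sizes:
  S → 3
  π[d](S) → 3
  U → 6
  (π[d](S) ⋈[d=e] U) → 2

== RESULT ==
d | e | x | w
3 | 3 | p | s
5 | 5 | p | q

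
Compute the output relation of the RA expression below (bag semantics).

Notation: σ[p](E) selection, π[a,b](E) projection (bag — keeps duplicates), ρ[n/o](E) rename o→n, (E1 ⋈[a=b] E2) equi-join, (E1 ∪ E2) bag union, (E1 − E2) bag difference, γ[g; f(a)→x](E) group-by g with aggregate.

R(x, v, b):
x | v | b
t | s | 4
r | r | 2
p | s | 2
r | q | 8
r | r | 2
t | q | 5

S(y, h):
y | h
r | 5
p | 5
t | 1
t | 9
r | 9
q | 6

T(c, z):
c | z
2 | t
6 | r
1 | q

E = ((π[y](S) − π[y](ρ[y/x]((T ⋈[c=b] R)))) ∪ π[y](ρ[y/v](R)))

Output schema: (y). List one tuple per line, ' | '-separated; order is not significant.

Row counts bottom-up:
  S → 6
  π[y](S) → 6
  T → 3
  R → 6
  (T ⋈[c=b] R) → 3
  ρ[y/x]((T ⋈[c=b] R)) → 3
  π[y](ρ[y/x]((T ⋈[c=b] R))) → 3
  (π[y](S) − π[y](ρ[y/x]((T ⋈[c=b] R)))) → 3
  R → 6
  ρ[y/v](R) → 6
  π[y](ρ[y/v](R)) → 6
  ((π[y](S) − π[y](ρ[y/x]((T ⋈[c=b] R)))) ∪ π[y](ρ[y/v](R))) → 9

== RESULT ==
y
q
q
q
r
r
s
s
t
t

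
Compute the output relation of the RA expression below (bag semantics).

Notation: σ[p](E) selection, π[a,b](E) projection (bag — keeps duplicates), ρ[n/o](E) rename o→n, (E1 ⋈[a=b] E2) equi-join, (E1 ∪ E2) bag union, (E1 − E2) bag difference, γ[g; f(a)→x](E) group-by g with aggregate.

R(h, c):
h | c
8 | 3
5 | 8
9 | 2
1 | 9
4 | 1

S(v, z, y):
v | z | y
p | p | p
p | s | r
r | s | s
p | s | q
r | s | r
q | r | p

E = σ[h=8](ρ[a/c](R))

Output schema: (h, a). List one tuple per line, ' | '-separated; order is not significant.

Stepwise |·|:
  R → 5
  ρ[a/c](R) → 5
  σ[h=8](ρ[a/c](R)) → 1

== RESULT ==
h | a
8 | 3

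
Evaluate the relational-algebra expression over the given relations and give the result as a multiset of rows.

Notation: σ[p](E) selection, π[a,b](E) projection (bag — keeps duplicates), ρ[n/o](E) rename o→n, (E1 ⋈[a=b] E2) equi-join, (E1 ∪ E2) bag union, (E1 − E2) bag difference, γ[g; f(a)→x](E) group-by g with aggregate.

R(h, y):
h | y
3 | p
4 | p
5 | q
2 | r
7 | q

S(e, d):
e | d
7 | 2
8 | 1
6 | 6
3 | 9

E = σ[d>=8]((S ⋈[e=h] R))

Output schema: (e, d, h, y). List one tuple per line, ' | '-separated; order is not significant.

Row counts bottom-up:
  S → 4
  R → 5
  (S ⋈[e=h] R) → 2
  σ[d>=8]((S ⋈[e=h] R)) → 1

== RESULT ==
e | d | h | y
3 | 9 | 3 | p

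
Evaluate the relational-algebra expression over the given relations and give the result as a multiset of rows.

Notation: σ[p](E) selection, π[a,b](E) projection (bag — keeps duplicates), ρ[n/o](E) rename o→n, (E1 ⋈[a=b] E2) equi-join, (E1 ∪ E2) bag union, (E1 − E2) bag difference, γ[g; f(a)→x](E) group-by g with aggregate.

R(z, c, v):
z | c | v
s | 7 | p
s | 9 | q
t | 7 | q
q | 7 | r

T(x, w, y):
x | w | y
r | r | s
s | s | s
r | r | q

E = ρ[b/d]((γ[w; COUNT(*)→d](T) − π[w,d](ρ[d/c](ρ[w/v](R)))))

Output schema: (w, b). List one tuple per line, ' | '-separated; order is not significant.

Subexpression sizes:
  T → 3
  γ[w; COUNT(*)→d](T) → 2
  R → 4
  ρ[w/v](R) → 4
  ρ[d/c](ρ[w/v](R)) → 4
  π[w,d](ρ[d/c](ρ[w/v](R))) → 4
  (γ[w; COUNT(*)→d](T) − π[w,d](ρ[d/c](ρ[w/v](R)))) → 2
  ρ[b/d]((γ[w; COUNT(*)→d](T) − π[w,d](ρ[d/c](ρ[w/v](R))))) → 2

== RESULT ==
w | b
r | 2
s | 1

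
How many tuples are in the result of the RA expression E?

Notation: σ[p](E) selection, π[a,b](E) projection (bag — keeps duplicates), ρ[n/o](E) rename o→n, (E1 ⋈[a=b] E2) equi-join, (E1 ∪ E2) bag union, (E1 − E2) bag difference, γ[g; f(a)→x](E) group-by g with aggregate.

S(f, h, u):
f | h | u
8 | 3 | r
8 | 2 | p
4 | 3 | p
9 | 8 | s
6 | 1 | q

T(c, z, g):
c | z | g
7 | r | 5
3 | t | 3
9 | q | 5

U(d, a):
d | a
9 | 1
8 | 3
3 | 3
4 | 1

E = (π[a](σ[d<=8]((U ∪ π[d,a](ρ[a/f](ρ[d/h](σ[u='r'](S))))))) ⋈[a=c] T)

Per-node cardinality:
  U → 4
  S → 5
  σ[u='r'](S) → 1
  ρ[d/h](σ[u='r'](S)) → 1
  ρ[a/f](ρ[d/h](σ[u='r'](S))) → 1
  π[d,a](ρ[a/f](ρ[d/h](σ[u='r'](S)))) → 1
  (U ∪ π[d,a](ρ[a/f](ρ[d/h](σ[u='r'](S))))) → 5
  σ[d<=8]((U ∪ π[d,a](ρ[a/f](ρ[d/h](σ[u='r'](S)))))) → 4
  π[a](σ[d<=8]((U ∪ π[d,a](ρ[a/f](ρ[d/h](σ[u='r'](S))))))) → 4
  T → 3
  (π[a](σ[d<=8]((U ∪ π[d,a](ρ[a/f](ρ[d/h](σ[u='r'](S))))))) ⋈[a=c] T) → 2

|E| = 2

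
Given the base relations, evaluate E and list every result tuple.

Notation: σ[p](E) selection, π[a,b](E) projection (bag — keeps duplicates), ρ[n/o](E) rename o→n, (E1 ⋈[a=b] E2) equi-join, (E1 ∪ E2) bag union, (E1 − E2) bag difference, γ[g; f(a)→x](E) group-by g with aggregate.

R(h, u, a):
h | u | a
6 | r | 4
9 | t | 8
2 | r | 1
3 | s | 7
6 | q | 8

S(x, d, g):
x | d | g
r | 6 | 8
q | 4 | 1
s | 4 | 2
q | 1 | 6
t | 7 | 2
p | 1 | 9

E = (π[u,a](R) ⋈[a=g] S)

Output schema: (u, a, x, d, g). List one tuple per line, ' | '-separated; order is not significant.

Subexpression sizes:
  R → 5
  π[u,a](R) → 5
  S → 6
  (π[u,a](R) ⋈[a=g] S) → 3

== RESULT ==
u | a | x | d | g
q | 8 | r | 6 | 8
r | 1 | q | 4 | 1
t | 8 | r | 6 | 8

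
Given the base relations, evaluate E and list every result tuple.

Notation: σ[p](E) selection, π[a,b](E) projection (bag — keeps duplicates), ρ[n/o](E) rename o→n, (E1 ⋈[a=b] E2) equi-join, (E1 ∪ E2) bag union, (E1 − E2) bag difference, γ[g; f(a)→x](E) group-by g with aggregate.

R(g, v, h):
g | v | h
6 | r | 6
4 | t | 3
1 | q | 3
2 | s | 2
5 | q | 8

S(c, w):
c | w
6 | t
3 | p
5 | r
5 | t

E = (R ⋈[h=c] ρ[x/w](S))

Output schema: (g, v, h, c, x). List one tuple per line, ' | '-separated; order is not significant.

Per-node cardinality:
  R → 5
  S → 4
  ρ[x/w](S) → 4
  (R ⋈[h=c] ρ[x/w](S)) → 3

== RESULT ==
g | v | h | c | x
1 | q | 3 | 3 | p
4 | t | 3 | 3 | p
6 | r | 6 | 6 | t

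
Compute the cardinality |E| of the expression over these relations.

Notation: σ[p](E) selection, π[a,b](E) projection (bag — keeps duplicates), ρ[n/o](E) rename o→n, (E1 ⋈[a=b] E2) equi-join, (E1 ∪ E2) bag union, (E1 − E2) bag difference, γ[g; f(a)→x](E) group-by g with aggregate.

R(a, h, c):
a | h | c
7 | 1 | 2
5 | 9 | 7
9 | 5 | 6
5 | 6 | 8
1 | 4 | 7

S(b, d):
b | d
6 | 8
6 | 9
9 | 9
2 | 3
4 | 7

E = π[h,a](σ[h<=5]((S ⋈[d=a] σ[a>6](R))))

Row counts bottom-up:
  S → 5
  R → 5
  σ[a>6](R) → 2
  (S ⋈[d=a] σ[a>6](R)) → 3
  σ[h<=5]((S ⋈[d=a] σ[a>6](R))) → 3
  π[h,a](σ[h<=5]((S ⋈[d=a] σ[a>6](R)))) → 3

|E| = 3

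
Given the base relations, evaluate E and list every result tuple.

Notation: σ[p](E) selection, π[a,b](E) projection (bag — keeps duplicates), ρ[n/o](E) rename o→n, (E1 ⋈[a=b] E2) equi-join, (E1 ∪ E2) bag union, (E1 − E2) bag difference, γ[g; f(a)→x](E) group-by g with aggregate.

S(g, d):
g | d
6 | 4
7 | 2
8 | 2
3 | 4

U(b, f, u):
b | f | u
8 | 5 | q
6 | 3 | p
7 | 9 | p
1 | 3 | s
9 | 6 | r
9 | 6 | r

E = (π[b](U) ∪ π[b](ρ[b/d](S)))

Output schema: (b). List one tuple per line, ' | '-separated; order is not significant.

Per-node cardinality:
  U → 6
  π[b](U) → 6
  S → 4
  ρ[b/d](S) → 4
  π[b](ρ[b/d](S)) → 4
  (π[b](U) ∪ π[b](ρ[b/d](S))) → 10

== RESULT ==
b
1
2
2
4
4
6
7
8
9
9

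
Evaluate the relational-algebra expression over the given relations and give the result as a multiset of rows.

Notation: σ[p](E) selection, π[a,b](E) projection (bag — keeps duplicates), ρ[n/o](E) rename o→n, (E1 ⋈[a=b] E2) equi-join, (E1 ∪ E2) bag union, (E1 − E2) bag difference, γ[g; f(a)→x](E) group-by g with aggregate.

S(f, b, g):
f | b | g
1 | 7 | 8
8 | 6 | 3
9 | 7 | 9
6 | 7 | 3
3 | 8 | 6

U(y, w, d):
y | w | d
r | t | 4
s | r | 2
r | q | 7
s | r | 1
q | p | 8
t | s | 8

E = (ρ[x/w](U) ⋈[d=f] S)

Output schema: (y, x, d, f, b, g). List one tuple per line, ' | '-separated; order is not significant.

Stepwise |·|:
  U → 6
  ρ[x/w](U) → 6
  S → 5
  (ρ[x/w](U) ⋈[d=f] S) → 3

== RESULT ==
y | x | d | f | b | g
q | p | 8 | 8 | 6 | 3
s | r | 1 | 1 | 7 | 8
t | s | 8 | 8 | 6 | 3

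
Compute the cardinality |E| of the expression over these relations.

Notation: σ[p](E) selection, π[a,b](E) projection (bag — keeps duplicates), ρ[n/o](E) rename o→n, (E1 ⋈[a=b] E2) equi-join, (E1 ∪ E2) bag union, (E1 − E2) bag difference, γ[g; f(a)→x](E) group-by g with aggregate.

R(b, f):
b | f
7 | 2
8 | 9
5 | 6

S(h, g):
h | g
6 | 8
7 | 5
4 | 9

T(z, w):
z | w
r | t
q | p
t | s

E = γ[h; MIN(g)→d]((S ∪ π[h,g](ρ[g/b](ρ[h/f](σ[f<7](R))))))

Row counts bottom-up:
  S → 3
  R → 3
  σ[f<7](R) → 2
  ρ[h/f](σ[f<7](R)) → 2
  ρ[g/b](ρ[h/f](σ[f<7](R))) → 2
  π[h,g](ρ[g/b](ρ[h/f](σ[f<7](R)))) → 2
  (S ∪ π[h,g](ρ[g/b](ρ[h/f](σ[f<7](R))))) → 5
  γ[h; MIN(g)→d]((S ∪ π[h,g](ρ[g/b](ρ[h/f](σ[f<7](R)))))) → 4

|E| = 4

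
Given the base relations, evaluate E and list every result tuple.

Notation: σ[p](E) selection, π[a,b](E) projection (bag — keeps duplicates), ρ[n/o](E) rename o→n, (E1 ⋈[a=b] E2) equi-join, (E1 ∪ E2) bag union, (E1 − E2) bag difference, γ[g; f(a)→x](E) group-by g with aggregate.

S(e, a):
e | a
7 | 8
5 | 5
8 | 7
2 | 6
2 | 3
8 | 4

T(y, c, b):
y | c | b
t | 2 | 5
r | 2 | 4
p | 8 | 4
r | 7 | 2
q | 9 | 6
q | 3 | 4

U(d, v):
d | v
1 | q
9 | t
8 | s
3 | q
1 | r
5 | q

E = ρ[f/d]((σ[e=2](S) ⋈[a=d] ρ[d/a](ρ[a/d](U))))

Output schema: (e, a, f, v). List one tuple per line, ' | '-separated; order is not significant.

Per-node cardinality:
  S → 6
  σ[e=2](S) → 2
  U → 6
  ρ[a/d](U) → 6
  ρ[d/a](ρ[a/d](U)) → 6
  (σ[e=2](S) ⋈[a=d] ρ[d/a](ρ[a/d](U))) → 1
  ρ[f/d]((σ[e=2](S) ⋈[a=d] ρ[d/a](ρ[a/d](U)))) → 1

== RESULT ==
e | a | f | v
2 | 3 | 3 | q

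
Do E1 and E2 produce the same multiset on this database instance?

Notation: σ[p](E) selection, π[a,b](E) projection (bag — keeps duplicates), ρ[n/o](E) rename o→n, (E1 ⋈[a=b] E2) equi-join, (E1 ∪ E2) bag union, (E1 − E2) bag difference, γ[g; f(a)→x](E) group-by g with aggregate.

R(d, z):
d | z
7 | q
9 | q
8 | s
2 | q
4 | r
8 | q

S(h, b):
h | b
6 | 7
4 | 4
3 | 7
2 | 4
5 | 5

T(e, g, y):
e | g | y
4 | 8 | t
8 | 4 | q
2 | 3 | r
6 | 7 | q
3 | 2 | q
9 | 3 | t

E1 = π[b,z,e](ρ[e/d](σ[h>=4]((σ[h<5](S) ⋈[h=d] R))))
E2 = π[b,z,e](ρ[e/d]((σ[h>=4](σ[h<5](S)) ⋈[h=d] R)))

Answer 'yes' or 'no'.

E1 per-node cardinality:
  S → 5
  σ[h<5](S) → 3
  R → 6
  (σ[h<5](S) ⋈[h=d] R) → 2
  σ[h>=4]((σ[h<5](S) ⋈[h=d] R)) → 1
  ρ[e/d](σ[h>=4]((σ[h<5](S) ⋈[h=d] R))) → 1
  π[b,z,e](ρ[e/d](σ[h>=4]((σ[h<5](S) ⋈[h=d] R)))) → 1
E2 per-node cardinality:
  S → 5
  σ[h<5](S) → 3
  σ[h>=4](σ[h<5](S)) → 1
  R → 6
  (σ[h>=4](σ[h<5](S)) ⋈[h=d] R) → 1
  ρ[e/d]((σ[h>=4](σ[h<5](S)) ⋈[h=d] R)) → 1
  π[b,z,e](ρ[e/d]((σ[h>=4](σ[h<5](S)) ⋈[h=d] R))) → 1

E1 and E2 produce the same multiset:
b | z | e
4 | r | 4

yes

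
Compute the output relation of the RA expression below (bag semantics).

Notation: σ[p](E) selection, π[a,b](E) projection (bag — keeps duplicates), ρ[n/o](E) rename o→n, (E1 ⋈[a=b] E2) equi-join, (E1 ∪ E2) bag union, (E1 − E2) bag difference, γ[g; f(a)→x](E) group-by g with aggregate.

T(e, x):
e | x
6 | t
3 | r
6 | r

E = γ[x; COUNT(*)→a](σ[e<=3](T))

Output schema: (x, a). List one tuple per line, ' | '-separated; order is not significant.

Row counts bottom-up:
  T → 3
  σ[e<=3](T) → 1
  γ[x; COUNT(*)→a](σ[e<=3](T)) → 1

== RESULT ==
x | a
r | 1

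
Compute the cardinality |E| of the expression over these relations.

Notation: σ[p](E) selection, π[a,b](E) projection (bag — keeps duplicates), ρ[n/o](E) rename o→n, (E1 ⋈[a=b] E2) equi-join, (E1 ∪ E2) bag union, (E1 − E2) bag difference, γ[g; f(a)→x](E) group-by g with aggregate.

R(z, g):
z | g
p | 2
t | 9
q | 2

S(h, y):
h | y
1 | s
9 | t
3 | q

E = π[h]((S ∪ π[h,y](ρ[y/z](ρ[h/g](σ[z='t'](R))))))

Subexpression sizes:
  S → 3
  R → 3
  σ[z='t'](R) → 1
  ρ[h/g](σ[z='t'](R)) → 1
  ρ[y/z](ρ[h/g](σ[z='t'](R))) → 1
  π[h,y](ρ[y/z](ρ[h/g](σ[z='t'](R)))) → 1
  (S ∪ π[h,y](ρ[y/z](ρ[h/g](σ[z='t'](R))))) → 4
  π[h]((S ∪ π[h,y](ρ[y/z](ρ[h/g](σ[z='t'](R)))))) → 4

|E| = 4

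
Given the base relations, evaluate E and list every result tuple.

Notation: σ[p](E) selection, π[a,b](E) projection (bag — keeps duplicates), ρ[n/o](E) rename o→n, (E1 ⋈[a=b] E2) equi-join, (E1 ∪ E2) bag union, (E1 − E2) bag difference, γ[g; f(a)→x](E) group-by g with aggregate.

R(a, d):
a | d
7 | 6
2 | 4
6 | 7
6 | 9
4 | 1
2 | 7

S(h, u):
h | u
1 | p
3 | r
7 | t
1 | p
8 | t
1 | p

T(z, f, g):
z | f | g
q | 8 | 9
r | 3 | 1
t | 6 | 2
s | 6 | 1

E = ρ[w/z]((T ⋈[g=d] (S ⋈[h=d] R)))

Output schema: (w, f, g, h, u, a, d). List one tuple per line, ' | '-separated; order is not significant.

Per-node cardinality:
  T → 4
  S → 6
  R → 6
  (S ⋈[h=d] R) → 5
  (T ⋈[g=d] (S ⋈[h=d] R)) → 6
  ρ[w/z]((T ⋈[g=d] (S ⋈[h=d] R))) → 6

== RESULT ==
w | f | g | h | u | a | d
r | 3 | 1 | 1 | p | 4 | 1
r | 3 | 1 | 1 | p | 4 | 1
r | 3 | 1 | 1 | p | 4 | 1
s | 6 | 1 | 1 | p | 4 | 1
s | 6 | 1 | 1 | p | 4 | 1
s | 6 | 1 | 1 | p | 4 | 1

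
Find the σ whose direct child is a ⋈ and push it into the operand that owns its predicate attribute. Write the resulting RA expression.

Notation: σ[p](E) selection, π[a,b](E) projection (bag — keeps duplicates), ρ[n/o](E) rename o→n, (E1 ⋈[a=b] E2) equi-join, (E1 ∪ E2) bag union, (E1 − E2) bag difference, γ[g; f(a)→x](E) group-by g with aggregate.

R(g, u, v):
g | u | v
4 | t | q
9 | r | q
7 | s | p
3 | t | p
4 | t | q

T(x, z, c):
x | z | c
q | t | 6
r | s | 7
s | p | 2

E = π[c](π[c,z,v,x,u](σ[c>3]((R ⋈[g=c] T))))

σ filters on c, owned by the right side.
E' = π[c](π[c,z,v,x,u]((R ⋈[g=c] σ[c>3](T))))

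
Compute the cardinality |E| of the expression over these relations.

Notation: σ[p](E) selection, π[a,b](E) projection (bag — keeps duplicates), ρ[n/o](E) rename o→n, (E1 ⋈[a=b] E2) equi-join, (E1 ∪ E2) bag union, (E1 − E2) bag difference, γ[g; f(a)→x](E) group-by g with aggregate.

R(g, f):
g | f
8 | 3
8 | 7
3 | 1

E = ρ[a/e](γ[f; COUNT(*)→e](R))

Stepwise |·|:
  R → 3
  γ[f; COUNT(*)→e](R) → 3
  ρ[a/e](γ[f; COUNT(*)→e](R)) → 3

|E| = 3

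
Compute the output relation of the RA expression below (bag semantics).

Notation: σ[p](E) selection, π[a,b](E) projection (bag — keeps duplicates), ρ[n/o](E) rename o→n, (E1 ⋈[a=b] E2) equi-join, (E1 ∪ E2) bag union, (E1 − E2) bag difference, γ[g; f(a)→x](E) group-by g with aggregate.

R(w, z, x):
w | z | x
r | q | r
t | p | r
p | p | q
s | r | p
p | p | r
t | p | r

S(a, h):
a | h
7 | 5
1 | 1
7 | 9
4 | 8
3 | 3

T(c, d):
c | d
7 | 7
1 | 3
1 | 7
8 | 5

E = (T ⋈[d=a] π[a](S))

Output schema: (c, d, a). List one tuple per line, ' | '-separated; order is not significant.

Subexpression sizes:
  T → 4
  S → 5
  π[a](S) → 5
  (T ⋈[d=a] π[a](S)) → 5

== RESULT ==
c | d | a
1 | 3 | 3
1 | 7 | 7
1 | 7 | 7
7 | 7 | 7
7 | 7 | 7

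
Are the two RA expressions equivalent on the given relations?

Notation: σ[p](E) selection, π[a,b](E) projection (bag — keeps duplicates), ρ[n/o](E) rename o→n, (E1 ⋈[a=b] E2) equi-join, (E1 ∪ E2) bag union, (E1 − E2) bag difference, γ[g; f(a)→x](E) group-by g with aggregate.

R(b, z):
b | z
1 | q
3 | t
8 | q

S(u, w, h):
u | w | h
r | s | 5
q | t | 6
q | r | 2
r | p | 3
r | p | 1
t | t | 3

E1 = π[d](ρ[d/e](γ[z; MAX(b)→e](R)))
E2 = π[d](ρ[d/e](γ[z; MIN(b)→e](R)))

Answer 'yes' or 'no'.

E1 subexpression sizes:
  R → 3
  γ[z; MAX(b)→e](R) → 2
  ρ[d/e](γ[z; MAX(b)→e](R)) → 2
  π[d](ρ[d/e](γ[z; MAX(b)→e](R))) → 2
E2 subexpression sizes:
  R → 3
  γ[z; MIN(b)→e](R) → 2
  ρ[d/e](γ[z; MIN(b)→e](R)) → 2
  π[d](ρ[d/e](γ[z; MIN(b)→e](R))) → 2

E1 result:
d
3
8
E2 result:
d
1
3
Witness: (1,) appears 0× in E1 but 1× in E2.

no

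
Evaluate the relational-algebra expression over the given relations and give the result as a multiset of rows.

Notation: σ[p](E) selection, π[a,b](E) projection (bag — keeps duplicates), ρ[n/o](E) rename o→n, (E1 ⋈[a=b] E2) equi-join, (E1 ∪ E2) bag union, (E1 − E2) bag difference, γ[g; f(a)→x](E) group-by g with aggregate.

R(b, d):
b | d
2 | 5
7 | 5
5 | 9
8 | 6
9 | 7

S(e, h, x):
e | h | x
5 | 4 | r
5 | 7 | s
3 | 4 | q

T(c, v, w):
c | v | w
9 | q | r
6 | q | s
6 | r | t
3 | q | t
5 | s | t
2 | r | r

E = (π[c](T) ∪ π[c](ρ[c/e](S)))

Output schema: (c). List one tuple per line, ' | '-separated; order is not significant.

Per-node cardinality:
  T → 6
  π[c](T) → 6
  S → 3
  ρ[c/e](S) → 3
  π[c](ρ[c/e](S)) → 3
  (π[c](T) ∪ π[c](ρ[c/e](S))) → 9

== RESULT ==
c
2
3
3
5
5
5
6
6
9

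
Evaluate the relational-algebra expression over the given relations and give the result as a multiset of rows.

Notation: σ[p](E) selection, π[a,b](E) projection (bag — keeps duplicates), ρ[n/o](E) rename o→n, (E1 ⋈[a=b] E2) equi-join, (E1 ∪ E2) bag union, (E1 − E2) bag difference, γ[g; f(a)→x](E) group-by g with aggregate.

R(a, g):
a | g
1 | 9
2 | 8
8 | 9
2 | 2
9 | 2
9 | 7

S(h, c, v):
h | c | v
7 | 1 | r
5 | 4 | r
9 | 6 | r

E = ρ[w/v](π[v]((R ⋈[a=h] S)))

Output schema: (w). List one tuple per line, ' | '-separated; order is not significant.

Stepwise |·|:
  R → 6
  S → 3
  (R ⋈[a=h] S) → 2
  π[v]((R ⋈[a=h] S)) → 2
  ρ[w/v](π[v]((R ⋈[a=h] S))) → 2

== RESULT ==
w
r
r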